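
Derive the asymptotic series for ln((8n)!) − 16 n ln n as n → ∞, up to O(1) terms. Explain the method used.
ln((8n)!) − 16 n ln n = −8 n ln n + 8(ln 8 − 1) n + (1/2) ln(2π·8n) + O(1/n)

Stirling: ln((8n)!) = 8n ln(8n) − 8n + (1/2) ln(2π·8n) + O(1/n).
Expand 8n ln(8n) = 8n (ln n + ln 8) = 8n ln n + 8n ln 8.
Subtract 16n ln n: leading term is (8 − 16) n ln n = −8 n ln n. The next term is 8n ln 8 − 8n = 8(ln 8 − 1) n. Then the (1/2) ln(2π·8n) correction.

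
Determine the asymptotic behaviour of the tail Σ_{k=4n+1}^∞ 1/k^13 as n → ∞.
Σ_{k>4n} 1/k^13 ~ 1/(12 · (4n)^12)

Compare to the integral: ∫_{4n}^∞ x^(−13) dx = [−x^(−12)/12]_{4n}^∞ = 1/((13−1)·(4n)^12). Euler-Maclaurin then gives
  Σ_{k>4n} 1/k^13 = ∫_{4n}^∞ dx/x^13 − 1/(2·(4n)^13) + O(1/(4n)^14).
(Equivalently this is ζ(13) − Σ_{k≤4n} 1/k^13.)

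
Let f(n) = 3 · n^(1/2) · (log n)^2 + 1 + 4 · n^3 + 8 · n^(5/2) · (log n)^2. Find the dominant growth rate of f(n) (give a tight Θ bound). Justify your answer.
f(n) ∈ Θ(n^3)

Compare the terms by growth order. For large n, n^a · (log n)^b dominates n^a' · (log n)^b' iff a > a', or (a = a' and b > b'). Ranking the 4 terms shows the dominant one is 4 · n^3. Hence f(n) ∈ Θ(n^3).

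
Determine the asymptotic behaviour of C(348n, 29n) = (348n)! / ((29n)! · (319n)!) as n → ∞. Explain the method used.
C(348n, 29n) ~ (8916100448256/285311670611)^(29n) · sqrt(6/(11π·29n))

Write N = 29n. Apply Stirling to each factorial:
  (12N)! ~ sqrt(2π·12N) · (12N/e)^(12N),
  N! ~ sqrt(2π N) · (N/e)^N,
  (11N)! ~ sqrt(2π·11N) · (11N/e)^(11N).
The exponential factors combine to (12N)^(12N) / (N^N · (11N)^(11N)) = 12^(12N)/11^(11N) = (12^12/11^11)^N = (8916100448256/285311670611)^N.
The square-root prefactors combine to sqrt(2π·12N) / (sqrt(2π N)·sqrt(2π·11N)) = sqrt(12 / (2π·11·N)) = sqrt(6/(11π·29n)).
Substituting N = 29n: C(348n, 29n) ~ (8916100448256/285311670611)^(29n) · sqrt(6/(11π·29n)).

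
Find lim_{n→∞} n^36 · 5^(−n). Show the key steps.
lim = 0

Exponentials with base > 1 dominate every fixed polynomial: for any fixed c, n^c / 5^n → 0 as n → ∞ (e.g. by the ratio test, or by writing 5^n = e^(n ln 5) and noting e^(n ln 5) / n^c → ∞). Hence n^36 · 5^(−n) = n^36 / 5^n → 0.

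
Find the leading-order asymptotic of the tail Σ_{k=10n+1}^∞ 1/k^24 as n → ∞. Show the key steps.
Σ_{k>10n} 1/k^24 ~ 1/(23 · (10n)^23)

Compare to the integral: ∫_{10n}^∞ x^(−24) dx = [−x^(−23)/23]_{10n}^∞ = 1/((24−1)·(10n)^23). Euler-Maclaurin then gives
  Σ_{k>10n} 1/k^24 = ∫_{10n}^∞ dx/x^24 − 1/(2·(10n)^24) + O(1/(10n)^25).
(Equivalently this is ζ(24) − Σ_{k≤10n} 1/k^24.)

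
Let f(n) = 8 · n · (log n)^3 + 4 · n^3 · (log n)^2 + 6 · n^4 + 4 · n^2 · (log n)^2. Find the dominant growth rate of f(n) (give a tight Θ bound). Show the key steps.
f(n) ∈ Θ(n^4)

Compare the terms by growth order. For large n, n^a · (log n)^b dominates n^a' · (log n)^b' iff a > a', or (a = a' and b > b'). Ranking the 4 terms shows the dominant one is 6 · n^4. Hence f(n) ∈ Θ(n^4).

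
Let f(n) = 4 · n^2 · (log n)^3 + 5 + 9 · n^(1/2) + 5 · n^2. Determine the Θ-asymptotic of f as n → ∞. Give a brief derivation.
f(n) ∈ Θ(n^2 · (log n)^3)

Compare the terms by growth order. For large n, n^a · (log n)^b dominates n^a' · (log n)^b' iff a > a', or (a = a' and b > b'). Ranking the 4 terms shows the dominant one is 4 · n^2 · (log n)^3. Hence f(n) ∈ Θ(n^2 · (log n)^3).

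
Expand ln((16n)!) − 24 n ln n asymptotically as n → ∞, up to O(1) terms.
ln((16n)!) − 24 n ln n = −8 n ln n + 16(ln 16 − 1) n + (1/2) ln(2π·16n) + O(1/n)

Stirling: ln((16n)!) = 16n ln(16n) − 16n + (1/2) ln(2π·16n) + O(1/n).
Expand 16n ln(16n) = 16n (ln n + ln 16) = 16n ln n + 16n ln 16.
Subtract 24n ln n: leading term is (16 − 24) n ln n = −8 n ln n. The next term is 16n ln 16 − 16n = 16(ln 16 − 1) n. Then the (1/2) ln(2π·16n) correction.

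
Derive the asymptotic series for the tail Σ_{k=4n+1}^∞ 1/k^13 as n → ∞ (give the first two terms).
Σ_{k>4n} 1/k^13 = 1/(12 · (4n)^12) − 1/(2 · (4n)^13) + O(1/(4n)^14)

Compare to the integral: ∫_{4n}^∞ x^(−13) dx = [−x^(−12)/12]_{4n}^∞ = 1/((13−1)·(4n)^12). The Euler-Maclaurin correction adds −f(4n)/2 = −1/(2·(4n)^13). Euler-Maclaurin then gives
  Σ_{k>4n} 1/k^13 = ∫_{4n}^∞ dx/x^13 − 1/(2·(4n)^13) + O(1/(4n)^14).
(Equivalently this is ζ(13) − Σ_{k≤4n} 1/k^13.)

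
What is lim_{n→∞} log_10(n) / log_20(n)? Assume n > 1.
lim = ln(20) / ln(10) = log_10(20)

Change of base: log_10(n) = ln n / ln 10 and log_20(n) = ln n / ln 20. The ratio is (ln n / ln 10) · (ln 20 / ln n) = ln 20 / ln 10, a constant independent of n. So the limit is ln 20 / ln 10 = log_10(20).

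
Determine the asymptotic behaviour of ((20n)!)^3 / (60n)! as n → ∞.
((20n)!)^3/(60n)! ~ ((2π·20n)^(2/2) / sqrt(3)) · 3^(−3·20n)  →  0

Write N = 20n. Stirling: N! ~ sqrt(2π N)(N/e)^N and (3N)! ~ sqrt(2π·3N)·(3N/e)^(3N).
  (N!)^3/(3N)! ~ (2π N)^(3/2) (N/e)^(3N) / [sqrt(2π·3N) (3N/e)^(3N)]
     = (2π N)^(3/2) / sqrt(2π·3N) · (N/(3N))^(3N)
     = (2π N)^((3−1)/2) / sqrt(3) · 3^(−3N).
Since 3^3 > 1, the factor 3^(−3N) decays exponentially, so the ratio → 0. Substituting N = 20n gives the stated form.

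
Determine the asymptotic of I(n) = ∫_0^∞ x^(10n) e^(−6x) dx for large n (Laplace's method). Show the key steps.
I(n) ~ (sqrt(2π·10n) / 6) · (10n/(6e))^(10n)

Write the integrand as exp(10n ln x − 6x) and set f(x) = 10n ln x − 6x. Then f'(x) = 10n/x − 6 = 0 at x* = 10n/6, and f''(x*) = −10n/x*^2 = −6^2/(10n). Laplace's method (interior maximum) gives
  I(n) ~ e^(f(x*)) · sqrt(2π / |f''(x*)|)
        = exp(10n ln(10n/6) − 10n) · sqrt(2π · 10n / 6^2)
        = (10n/6)^(10n) e^(−10n) · sqrt(2π·10n) / 6
        = (sqrt(2π·10n) / 6) · (10n/(6e))^(10n).
This matches Γ(10n+1)/6^(10n+1) with Stirling applied to Γ.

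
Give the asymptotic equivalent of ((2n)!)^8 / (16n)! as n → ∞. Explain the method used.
((2n)!)^8/(16n)! ~ ((2π·2n)^(7/2) / sqrt(8)) · 8^(−8·2n)  →  0

Write N = 2n. Stirling: N! ~ sqrt(2π N)(N/e)^N and (8N)! ~ sqrt(2π·8N)·(8N/e)^(8N).
  (N!)^8/(8N)! ~ (2π N)^(8/2) (N/e)^(8N) / [sqrt(2π·8N) (8N/e)^(8N)]
     = (2π N)^(8/2) / sqrt(2π·8N) · (N/(8N))^(8N)
     = (2π N)^((8−1)/2) / sqrt(8) · 8^(−8N).
Since 8^8 > 1, the factor 8^(−8N) decays exponentially, so the ratio → 0. Substituting N = 2n gives the stated form.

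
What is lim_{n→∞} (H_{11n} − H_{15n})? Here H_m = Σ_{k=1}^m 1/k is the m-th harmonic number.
lim = ln(11/15)

Euler-Maclaurin gives H_m = ln m + γ + 1/(2m) + O(1/m^2). The γ and O(1/m) terms cancel in the difference:
  H_{11n} − H_{15n} = ln(11n) − ln(15n) + O(1/n) = ln(11/15) + O(1/n).
Hence the limit is ln(11/15).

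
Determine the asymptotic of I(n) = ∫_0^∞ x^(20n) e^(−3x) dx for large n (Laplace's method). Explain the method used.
I(n) ~ (sqrt(2π·20n) / 3) · (20n/(3e))^(20n)

Write the integrand as exp(20n ln x − 3x) and set f(x) = 20n ln x − 3x. Then f'(x) = 20n/x − 3 = 0 at x* = 20n/3, and f''(x*) = −20n/x*^2 = −3^2/(20n). Laplace's method (interior maximum) gives
  I(n) ~ e^(f(x*)) · sqrt(2π / |f''(x*)|)
        = exp(20n ln(20n/3) − 20n) · sqrt(2π · 20n / 3^2)
        = (20n/3)^(20n) e^(−20n) · sqrt(2π·20n) / 3
        = (sqrt(2π·20n) / 3) · (20n/(3e))^(20n).
This matches Γ(20n+1)/3^(20n+1) with Stirling applied to Γ.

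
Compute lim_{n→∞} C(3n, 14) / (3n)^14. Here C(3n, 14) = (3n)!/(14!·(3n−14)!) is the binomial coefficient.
lim = 1/14! = 1/87178291200

With N = 3n → ∞: C(N, 14) / N^14 = [N(N−1)…(N−13)] / (14! · N^14) = (1/14!) · 1 · (1 − 1/(3n)) · … · (1 − 13/(3n)). Each factor → 1 as N → ∞, so the limit is 1/14! = 1/87178291200.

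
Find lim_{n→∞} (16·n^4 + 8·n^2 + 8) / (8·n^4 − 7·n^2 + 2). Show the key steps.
lim = 16/8 = 2

For large n the leading n^4 terms dominate both numerator and denominator. Dividing top and bottom by n^4, every other term tends to 0, leaving 16/8 = 2.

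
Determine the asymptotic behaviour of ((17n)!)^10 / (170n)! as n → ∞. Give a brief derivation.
((17n)!)^10/(170n)! ~ ((2π·17n)^(9/2) / sqrt(10)) · 10^(−10·17n)  →  0

Write N = 17n. Stirling: N! ~ sqrt(2π N)(N/e)^N and (10N)! ~ sqrt(2π·10N)·(10N/e)^(10N).
  (N!)^10/(10N)! ~ (2π N)^(10/2) (N/e)^(10N) / [sqrt(2π·10N) (10N/e)^(10N)]
     = (2π N)^(10/2) / sqrt(2π·10N) · (N/(10N))^(10N)
     = (2π N)^((10−1)/2) / sqrt(10) · 10^(−10N).
Since 10^10 > 1, the factor 10^(−10N) decays exponentially, so the ratio → 0. Substituting N = 17n gives the stated form.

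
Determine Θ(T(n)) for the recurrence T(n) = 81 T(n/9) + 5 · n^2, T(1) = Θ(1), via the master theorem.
T(n) = Θ(n^2 log n)

log_9 81 = 2, and f(n) = 5 · n^2 = Θ(n^(log_9 81)). This is Case 2 of the master theorem: T(n) = Θ(f(n) · log n) = Θ(n^2 log n).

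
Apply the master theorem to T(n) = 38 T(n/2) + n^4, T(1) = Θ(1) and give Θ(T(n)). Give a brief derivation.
T(n) = Θ(n^(log_2 38))

Master theorem: compare f(n) = n^4 to n^(log_2 38) where log_2 38 ≈ 5.248. Since 4 < log_2 38, we have f(n) = O(n^(log_2 38 − ε)) for some ε > 0 — Case 1. Hence T(n) = Θ(n^(log_2 38)).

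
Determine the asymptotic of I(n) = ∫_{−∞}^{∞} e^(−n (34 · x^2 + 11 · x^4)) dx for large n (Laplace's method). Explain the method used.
I(n) ~ sqrt(π/(34n))

φ(x) = 34 · x^2 + 11 · x^4 has its unique global minimum at x* = 0 (since φ'(x) = 68x + 44x^3 = 0 only at x = 0 for real x with both coefficients positive, and φ → ∞ as |x| → ∞). At x* = 0, φ(0) = 0 and φ''(0) = 68. Laplace's method then gives
  I(n) ~ sqrt(2π / (n · φ''(0))) · e^(−n φ(0)) = sqrt(2π / (68n)) = sqrt(π/(34n)).
The 11 · x^4 term contributes only at subleading order (an O(1/n) relative correction).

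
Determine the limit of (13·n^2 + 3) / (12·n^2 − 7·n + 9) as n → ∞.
lim = 13/12

For large n the leading n^2 terms dominate both numerator and denominator. Dividing top and bottom by n^2, every other term tends to 0, leaving 13/12.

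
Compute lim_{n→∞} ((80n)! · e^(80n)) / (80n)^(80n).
lim = ∞

Stirling: (80n)! ~ sqrt(2π·80n) · (80n/e)^(80n). Hence
  (80n)! · e^(80n) / (80n)^(80n) ~ sqrt(2π·80n) = sqrt(2π·80) · sqrt(n) → ∞.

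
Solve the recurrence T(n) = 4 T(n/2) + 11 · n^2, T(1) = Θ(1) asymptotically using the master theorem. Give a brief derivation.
T(n) = Θ(n^2 log n)

log_2 4 = 2, and f(n) = 11 · n^2 = Θ(n^(log_2 4)). This is Case 2 of the master theorem: T(n) = Θ(f(n) · log n) = Θ(n^2 log n).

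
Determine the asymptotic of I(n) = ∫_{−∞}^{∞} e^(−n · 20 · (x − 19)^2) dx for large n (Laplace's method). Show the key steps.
I(n) = sqrt(π/(20n))

Here φ(x) = 20 · (x − 19)^2 has its unique minimum at x* = 19 with φ(x*) = 0 and φ''(x*) = 40. Laplace's method gives
  I(n) ~ e^(−n φ(x*)) · sqrt(2π / (n · φ''(x*))) = sqrt(2π / (40n)) = sqrt(π/(20n)).
This is exact: substituting u = (x − 19)·sqrt(20n) gives I(n) = (1/sqrt(20n)) ∫_{−∞}^{∞} e^(−u^2) du = sqrt(π/(20n)).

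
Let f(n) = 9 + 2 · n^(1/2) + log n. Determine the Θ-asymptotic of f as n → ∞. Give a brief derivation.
f(n) ∈ Θ(n^(1/2))

Compare the terms by growth order. For large n, n^a · (log n)^b dominates n^a' · (log n)^b' iff a > a', or (a = a' and b > b'). Ranking the 3 terms shows the dominant one is 2 · n^(1/2). Hence f(n) ∈ Θ(n^(1/2)).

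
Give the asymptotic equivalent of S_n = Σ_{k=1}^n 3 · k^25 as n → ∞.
S_n ~ 3 · n^26 / 26

By integral comparison (Euler-Maclaurin), Σ_{k=1}^n 3 · k^25 = 3 · ∫_0^n x^25 dx + O(n^25) = 3 · n^26/26 + O(n^25). (Equivalently, Faulhaber's formula gives the same leading term.)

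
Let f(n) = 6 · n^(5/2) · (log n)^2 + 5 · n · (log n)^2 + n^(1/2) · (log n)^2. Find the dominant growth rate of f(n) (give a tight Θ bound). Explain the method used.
f(n) ∈ Θ(n^(5/2) · (log n)^2)

Compare the terms by growth order. For large n, n^a · (log n)^b dominates n^a' · (log n)^b' iff a > a', or (a = a' and b > b'). Ranking the 3 terms shows the dominant one is 6 · n^(5/2) · (log n)^2. Hence f(n) ∈ Θ(n^(5/2) · (log n)^2).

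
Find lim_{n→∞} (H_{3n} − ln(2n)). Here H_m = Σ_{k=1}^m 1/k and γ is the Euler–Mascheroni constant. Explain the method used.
lim = ln(3/2) + γ

By Euler-Maclaurin, H_m = ln m + γ + O(1/m). So
  H_{3n} − ln(2n) = ln(3n) + γ − ln(2n) + O(1/n)
                       = ln(3/2) + γ + O(1/n).
Hence the limit is ln(3/2) + γ.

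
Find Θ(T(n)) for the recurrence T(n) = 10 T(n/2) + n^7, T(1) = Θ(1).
T(n) = Θ(n^7)

log_2 10 ≈ 3.322. f(n) = n^7 dominates n^(log_2 10) since 7 > 3.322, and the regularity condition a·f(n/b) = 10·(n/2)^7 = (10/128)·n^7 ≤ c·f(n) holds with c = 10/128 ≈ 0.0781 < 1. So this is Case 3: T(n) = Θ(f(n)) = Θ(n^7).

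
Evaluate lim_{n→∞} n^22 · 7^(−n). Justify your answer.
lim = 0

Exponentials with base > 1 dominate every fixed polynomial: for any fixed c, n^c / 7^n → 0 as n → ∞ (e.g. by the ratio test, or by writing 7^n = e^(n ln 7) and noting e^(n ln 7) / n^c → ∞). Hence n^22 · 7^(−n) = n^22 / 7^n → 0.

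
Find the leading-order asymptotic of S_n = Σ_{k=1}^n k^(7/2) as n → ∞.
S_n ~ (2/9) · n^(9/2)

Integral comparison: Σ_{k=1}^n k^(7/2) = ∫_0^n x^(7/2) dx + O(n^(7/2)). The integral is n^(1 + 7/2) / (1 + 7/2) = n^((7+2)/2) / ((7+2)/2) = (2/9) · n^(9/2).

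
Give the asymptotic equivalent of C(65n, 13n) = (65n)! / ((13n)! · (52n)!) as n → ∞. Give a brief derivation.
C(65n, 13n) ~ (3125/256)^(13n) · sqrt(5/(8π·13n))

Write N = 13n. Apply Stirling to each factorial:
  (5N)! ~ sqrt(2π·5N) · (5N/e)^(5N),
  N! ~ sqrt(2π N) · (N/e)^N,
  (4N)! ~ sqrt(2π·4N) · (4N/e)^(4N).
The exponential factors combine to (5N)^(5N) / (N^N · (4N)^(4N)) = 5^(5N)/4^(4N) = (5^5/4^4)^N = (3125/256)^N.
The square-root prefactors combine to sqrt(2π·5N) / (sqrt(2π N)·sqrt(2π·4N)) = sqrt(5 / (2π·4·N)) = sqrt(5/(8π·13n)).
Substituting N = 13n: C(65n, 13n) ~ (3125/256)^(13n) · sqrt(5/(8π·13n)).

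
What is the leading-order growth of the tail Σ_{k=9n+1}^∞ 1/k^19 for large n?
Σ_{k>9n} 1/k^19 ~ 1/(18 · (9n)^18)

Compare to the integral: ∫_{9n}^∞ x^(−19) dx = [−x^(−18)/18]_{9n}^∞ = 1/((19−1)·(9n)^18). Euler-Maclaurin then gives
  Σ_{k>9n} 1/k^19 = ∫_{9n}^∞ dx/x^19 − 1/(2·(9n)^19) + O(1/(9n)^20).
(Equivalently this is ζ(19) − Σ_{k≤9n} 1/k^19.)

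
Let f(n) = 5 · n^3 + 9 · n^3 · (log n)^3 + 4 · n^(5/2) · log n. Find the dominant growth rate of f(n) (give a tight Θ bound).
f(n) ∈ Θ(n^3 · (log n)^3)

Compare the terms by growth order. For large n, n^a · (log n)^b dominates n^a' · (log n)^b' iff a > a', or (a = a' and b > b'). Ranking the 3 terms shows the dominant one is 9 · n^3 · (log n)^3. Hence f(n) ∈ Θ(n^3 · (log n)^3).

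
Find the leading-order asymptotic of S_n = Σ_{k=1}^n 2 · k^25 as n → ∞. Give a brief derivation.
S_n ~ n^26 / 13

By integral comparison (Euler-Maclaurin), Σ_{k=1}^n 2 · k^25 = 2 · ∫_0^n x^25 dx + O(n^25) = 2 · n^26/26 = n^26 / 13 + O(n^25). (Equivalently, Faulhaber's formula gives the same leading term.)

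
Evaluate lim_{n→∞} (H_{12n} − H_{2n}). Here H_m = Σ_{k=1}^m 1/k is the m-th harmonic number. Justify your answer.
lim = ln(12/2) = ln 6

Euler-Maclaurin gives H_m = ln m + γ + 1/(2m) + O(1/m^2). The γ and O(1/m) terms cancel in the difference:
  H_{12n} − H_{2n} = ln(12n) − ln(2n) + O(1/n) = ln(12/2) + O(1/n).
Hence the limit is ln(12/2) = ln 6.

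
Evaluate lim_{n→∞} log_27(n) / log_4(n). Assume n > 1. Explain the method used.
lim = ln(4) / ln(27) = log_27(4)

Change of base: log_27(n) = ln n / ln 27 and log_4(n) = ln n / ln 4. The ratio is (ln n / ln 27) · (ln 4 / ln n) = ln 4 / ln 27, a constant independent of n. So the limit is ln 4 / ln 27 = log_27(4).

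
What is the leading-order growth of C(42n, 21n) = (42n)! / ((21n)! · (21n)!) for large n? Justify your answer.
C(42n, 21n) ~ (4)^(21n) · sqrt(1/(π·21n))

Write N = 21n. Apply Stirling to each factorial:
  (2N)! ~ sqrt(2π·2N) · (2N/e)^(2N),
  N! ~ sqrt(2π N) · (N/e)^N,
  (1N)! ~ sqrt(2π·1N) · (1N/e)^(1N).
The exponential factors combine to (2N)^(2N) / (N^N · (1N)^(1N)) = 2^(2N)/1^(1N) = (2^2/1^1)^N = (4)^N.
The square-root prefactors combine to sqrt(2π·2N) / (sqrt(2π N)·sqrt(2π·1N)) = sqrt(2 / (2π·1·N)) = sqrt(1/(π·21n)).
Substituting N = 21n: C(42n, 21n) ~ (4)^(21n) · sqrt(1/(π·21n)).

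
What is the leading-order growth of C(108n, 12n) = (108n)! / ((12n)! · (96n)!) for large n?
C(108n, 12n) ~ (387420489/16777216)^(12n) · sqrt(9/(16π·12n))

Write N = 12n. Apply Stirling to each factorial:
  (9N)! ~ sqrt(2π·9N) · (9N/e)^(9N),
  N! ~ sqrt(2π N) · (N/e)^N,
  (8N)! ~ sqrt(2π·8N) · (8N/e)^(8N).
The exponential factors combine to (9N)^(9N) / (N^N · (8N)^(8N)) = 9^(9N)/8^(8N) = (9^9/8^8)^N = (387420489/16777216)^N.
The square-root prefactors combine to sqrt(2π·9N) / (sqrt(2π N)·sqrt(2π·8N)) = sqrt(9 / (2π·8·N)) = sqrt(9/(16π·12n)).
Substituting N = 12n: C(108n, 12n) ~ (387420489/16777216)^(12n) · sqrt(9/(16π·12n)).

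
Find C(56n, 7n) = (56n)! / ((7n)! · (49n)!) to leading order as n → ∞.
C(56n, 7n) ~ (16777216/823543)^(7n) · sqrt(4/(7π·7n))

Write N = 7n. Apply Stirling to each factorial:
  (8N)! ~ sqrt(2π·8N) · (8N/e)^(8N),
  N! ~ sqrt(2π N) · (N/e)^N,
  (7N)! ~ sqrt(2π·7N) · (7N/e)^(7N).
The exponential factors combine to (8N)^(8N) / (N^N · (7N)^(7N)) = 8^(8N)/7^(7N) = (8^8/7^7)^N = (16777216/823543)^N.
The square-root prefactors combine to sqrt(2π·8N) / (sqrt(2π N)·sqrt(2π·7N)) = sqrt(8 / (2π·7·N)) = sqrt(4/(7π·7n)).
Substituting N = 7n: C(56n, 7n) ~ (16777216/823543)^(7n) · sqrt(4/(7π·7n)).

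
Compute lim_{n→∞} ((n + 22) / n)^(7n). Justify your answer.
lim = e^154

Rewrite as (1 + 22/n)^(7n). By the standard limit (1 + x/n)^n → e^x, we have (1 + 22/n)^n → e^22, and raising to the 7th power gives e^154.
More precisely, ln[(1 + 22/n)^(7n)] = 7n · ln(1 + 22/n) = 7n · (22/n + O(1/n^2)) = 154 + O(1/n) → 154.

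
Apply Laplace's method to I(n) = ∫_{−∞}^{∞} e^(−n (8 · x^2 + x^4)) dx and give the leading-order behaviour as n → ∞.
I(n) ~ sqrt(π/(8n))

φ(x) = 8 · x^2 + x^4 has its unique global minimum at x* = 0 (since φ'(x) = 16x + 4x^3 = 0 only at x = 0 for real x with both coefficients positive, and φ → ∞ as |x| → ∞). At x* = 0, φ(0) = 0 and φ''(0) = 16. Laplace's method then gives
  I(n) ~ sqrt(2π / (n · φ''(0))) · e^(−n φ(0)) = sqrt(2π / (16n)) = sqrt(π/(8n)).
The x^4 term contributes only at subleading order (an O(1/n) relative correction).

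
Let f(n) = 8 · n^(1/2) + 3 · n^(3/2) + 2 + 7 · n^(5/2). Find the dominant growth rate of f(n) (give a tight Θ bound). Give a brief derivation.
f(n) ∈ Θ(n^(5/2))

Compare the terms by growth order. For large n, n^a · (log n)^b dominates n^a' · (log n)^b' iff a > a', or (a = a' and b > b'). Ranking the 4 terms shows the dominant one is 7 · n^(5/2). Hence f(n) ∈ Θ(n^(5/2)).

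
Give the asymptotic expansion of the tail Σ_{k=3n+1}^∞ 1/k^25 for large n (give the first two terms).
Σ_{k>3n} 1/k^25 = 1/(24 · (3n)^24) − 1/(2 · (3n)^25) + O(1/(3n)^26)

Compare to the integral: ∫_{3n}^∞ x^(−25) dx = [−x^(−24)/24]_{3n}^∞ = 1/((25−1)·(3n)^24). The Euler-Maclaurin correction adds −f(3n)/2 = −1/(2·(3n)^25). Euler-Maclaurin then gives
  Σ_{k>3n} 1/k^25 = ∫_{3n}^∞ dx/x^25 − 1/(2·(3n)^25) + O(1/(3n)^26).
(Equivalently this is ζ(25) − Σ_{k≤3n} 1/k^25.)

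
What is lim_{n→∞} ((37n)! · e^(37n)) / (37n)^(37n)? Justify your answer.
lim = ∞

Stirling: (37n)! ~ sqrt(2π·37n) · (37n/e)^(37n). Hence
  (37n)! · e^(37n) / (37n)^(37n) ~ sqrt(2π·37n) = sqrt(2π·37) · sqrt(n) → ∞.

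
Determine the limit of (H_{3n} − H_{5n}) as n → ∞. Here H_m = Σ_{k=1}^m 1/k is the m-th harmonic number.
lim = ln(3/5)

Euler-Maclaurin gives H_m = ln m + γ + 1/(2m) + O(1/m^2). The γ and O(1/m) terms cancel in the difference:
  H_{3n} − H_{5n} = ln(3n) − ln(5n) + O(1/n) = ln(3/5) + O(1/n).
Hence the limit is ln(3/5).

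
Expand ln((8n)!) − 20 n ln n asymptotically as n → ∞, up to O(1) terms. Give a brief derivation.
ln((8n)!) − 20 n ln n = −12 n ln n + 8(ln 8 − 1) n + (1/2) ln(2π·8n) + O(1/n)

Stirling: ln((8n)!) = 8n ln(8n) − 8n + (1/2) ln(2π·8n) + O(1/n).
Expand 8n ln(8n) = 8n (ln n + ln 8) = 8n ln n + 8n ln 8.
Subtract 20n ln n: leading term is (8 − 20) n ln n = −12 n ln n. The next term is 8n ln 8 − 8n = 8(ln 8 − 1) n. Then the (1/2) ln(2π·8n) correction.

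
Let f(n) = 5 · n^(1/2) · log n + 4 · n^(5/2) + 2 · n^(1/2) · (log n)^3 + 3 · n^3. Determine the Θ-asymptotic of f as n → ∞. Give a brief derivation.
f(n) ∈ Θ(n^3)

Compare the terms by growth order. For large n, n^a · (log n)^b dominates n^a' · (log n)^b' iff a > a', or (a = a' and b > b'). Ranking the 4 terms shows the dominant one is 3 · n^3. Hence f(n) ∈ Θ(n^3).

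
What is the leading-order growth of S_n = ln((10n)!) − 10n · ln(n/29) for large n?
S_n ~ 10n · (ln 290 − 1) + O(ln n)

Stirling: ln((10n)!) = 10n ln(10n) − 10n + O(ln n).
  S_n = 10n ln(10n) − 10n − 10n ln(n/29) + O(ln n)
      = 10n ln(10n) − 10n ln n + 10n ln 29 − 10n + O(ln n)
      = 10n ln 10 + 10n ln 29 − 10n + O(ln n)
      = 10n (ln 290 − 1) + O(ln n).
Numerically ln(290) − 1 ≈ 4.6699.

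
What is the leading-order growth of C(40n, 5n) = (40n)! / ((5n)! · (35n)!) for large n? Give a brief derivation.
C(40n, 5n) ~ (16777216/823543)^(5n) · sqrt(4/(7π·5n))

Write N = 5n. Apply Stirling to each factorial:
  (8N)! ~ sqrt(2π·8N) · (8N/e)^(8N),
  N! ~ sqrt(2π N) · (N/e)^N,
  (7N)! ~ sqrt(2π·7N) · (7N/e)^(7N).
The exponential factors combine to (8N)^(8N) / (N^N · (7N)^(7N)) = 8^(8N)/7^(7N) = (8^8/7^7)^N = (16777216/823543)^N.
The square-root prefactors combine to sqrt(2π·8N) / (sqrt(2π N)·sqrt(2π·7N)) = sqrt(8 / (2π·7·N)) = sqrt(4/(7π·5n)).
Substituting N = 5n: C(40n, 5n) ~ (16777216/823543)^(5n) · sqrt(4/(7π·5n)).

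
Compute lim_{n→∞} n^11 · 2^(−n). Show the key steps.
lim = 0

Exponentials with base > 1 dominate every fixed polynomial: for any fixed c, n^c / 2^n → 0 as n → ∞ (e.g. by the ratio test, or by writing 2^n = e^(n ln 2) and noting e^(n ln 2) / n^c → ∞). Hence n^11 · 2^(−n) = n^11 / 2^n → 0.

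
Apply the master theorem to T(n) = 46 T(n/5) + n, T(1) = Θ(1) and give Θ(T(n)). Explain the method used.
T(n) = Θ(n^(log_5 46))

Master theorem: compare f(n) = n to n^(log_5 46) where log_5 46 ≈ 2.379. Since 1 < log_5 46, we have f(n) = O(n^(log_5 46 − ε)) for some ε > 0 — Case 1. Hence T(n) = Θ(n^(log_5 46)).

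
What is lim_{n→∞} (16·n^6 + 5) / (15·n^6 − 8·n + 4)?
lim = 16/15

For large n the leading n^6 terms dominate both numerator and denominator. Dividing top and bottom by n^6, every other term tends to 0, leaving 16/15.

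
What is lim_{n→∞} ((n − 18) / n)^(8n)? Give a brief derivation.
lim = e^(−144)

Rewrite as (1 − 18/n)^(8n). By the standard limit (1 + x/n)^n → e^x, we have (1 − 18/n)^n → e^(−18), and raising to the 8th power gives e^(−144).
More precisely, ln[(1 − 18/n)^(8n)] = 8n · ln(1 − 18/n) = 8n · (-18/n + O(1/n^2)) = -144 + O(1/n) → -144.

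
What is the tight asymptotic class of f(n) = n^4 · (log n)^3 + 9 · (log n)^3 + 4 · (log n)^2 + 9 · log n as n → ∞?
f(n) ∈ Θ(n^4 · (log n)^3)

Compare the terms by growth order. For large n, n^a · (log n)^b dominates n^a' · (log n)^b' iff a > a', or (a = a' and b > b'). Ranking the 4 terms shows the dominant one is n^4 · (log n)^3. Hence f(n) ∈ Θ(n^4 · (log n)^3).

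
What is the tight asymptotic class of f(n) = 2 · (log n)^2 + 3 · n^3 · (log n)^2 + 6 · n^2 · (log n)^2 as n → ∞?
f(n) ∈ Θ(n^3 · (log n)^2)

Compare the terms by growth order. For large n, n^a · (log n)^b dominates n^a' · (log n)^b' iff a > a', or (a = a' and b > b'). Ranking the 3 terms shows the dominant one is 3 · n^3 · (log n)^2. Hence f(n) ∈ Θ(n^3 · (log n)^2).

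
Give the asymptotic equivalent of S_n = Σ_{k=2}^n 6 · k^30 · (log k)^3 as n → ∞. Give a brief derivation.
S_n ~ 6 · n^31 · (log n)^3 / 31

By integral comparison, S_n = ∫_1^n 6 · x^30 · (log x)^3 dx + O(n^30 · (log n)^3). For the integral, the leading term of ∫_1^n x^30 (log x)^3 dx is n^31/31 · (log n)^3 (by repeated integration by parts; each step lowers the log-exponent and produces a relatively O(1/log n) correction). Hence S_n ~ 6 · n^31 · (log n)^3 / 31.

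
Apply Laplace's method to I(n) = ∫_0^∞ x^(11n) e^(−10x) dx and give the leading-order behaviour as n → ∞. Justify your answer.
I(n) ~ (sqrt(2π·11n) / 10) · (11n/(10e))^(11n)

Write the integrand as exp(11n ln x − 10x) and set f(x) = 11n ln x − 10x. Then f'(x) = 11n/x − 10 = 0 at x* = 11n/10, and f''(x*) = −11n/x*^2 = −10^2/(11n). Laplace's method (interior maximum) gives
  I(n) ~ e^(f(x*)) · sqrt(2π / |f''(x*)|)
        = exp(11n ln(11n/10) − 11n) · sqrt(2π · 11n / 10^2)
        = (11n/10)^(11n) e^(−11n) · sqrt(2π·11n) / 10
        = (sqrt(2π·11n) / 10) · (11n/(10e))^(11n).
This matches Γ(11n+1)/10^(11n+1) with Stirling applied to Γ.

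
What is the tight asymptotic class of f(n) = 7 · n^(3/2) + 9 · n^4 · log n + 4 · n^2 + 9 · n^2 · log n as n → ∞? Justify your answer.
f(n) ∈ Θ(n^4 · log n)

Compare the terms by growth order. For large n, n^a · (log n)^b dominates n^a' · (log n)^b' iff a > a', or (a = a' and b > b'). Ranking the 4 terms shows the dominant one is 9 · n^4 · log n. Hence f(n) ∈ Θ(n^4 · log n).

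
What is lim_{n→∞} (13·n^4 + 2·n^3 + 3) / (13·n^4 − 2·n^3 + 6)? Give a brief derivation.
lim = 13/13 = 1

For large n the leading n^4 terms dominate both numerator and denominator. Dividing top and bottom by n^4, every other term tends to 0, leaving 13/13 = 1.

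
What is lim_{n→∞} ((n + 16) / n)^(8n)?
lim = e^128

Rewrite as (1 + 16/n)^(8n). By the standard limit (1 + x/n)^n → e^x, we have (1 + 16/n)^n → e^16, and raising to the 8th power gives e^128.
More precisely, ln[(1 + 16/n)^(8n)] = 8n · ln(1 + 16/n) = 8n · (16/n + O(1/n^2)) = 128 + O(1/n) → 128.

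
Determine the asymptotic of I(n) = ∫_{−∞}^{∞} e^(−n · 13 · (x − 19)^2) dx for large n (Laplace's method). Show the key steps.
I(n) = sqrt(π/(13n))

Here φ(x) = 13 · (x − 19)^2 has its unique minimum at x* = 19 with φ(x*) = 0 and φ''(x*) = 26. Laplace's method gives
  I(n) ~ e^(−n φ(x*)) · sqrt(2π / (n · φ''(x*))) = sqrt(2π / (26n)) = sqrt(π/(13n)).
This is exact: substituting u = (x − 19)·sqrt(13n) gives I(n) = (1/sqrt(13n)) ∫_{−∞}^{∞} e^(−u^2) du = sqrt(π/(13n)).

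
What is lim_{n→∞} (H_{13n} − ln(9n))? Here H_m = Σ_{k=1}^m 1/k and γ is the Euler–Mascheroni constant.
lim = ln(13/9) + γ

By Euler-Maclaurin, H_m = ln m + γ + O(1/m). So
  H_{13n} − ln(9n) = ln(13n) + γ − ln(9n) + O(1/n)
                       = ln(13/9) + γ + O(1/n).
Hence the limit is ln(13/9) + γ.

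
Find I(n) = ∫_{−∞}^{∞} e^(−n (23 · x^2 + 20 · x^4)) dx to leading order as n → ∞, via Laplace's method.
I(n) ~ sqrt(π/(23n))

φ(x) = 23 · x^2 + 20 · x^4 has its unique global minimum at x* = 0 (since φ'(x) = 46x + 80x^3 = 0 only at x = 0 for real x with both coefficients positive, and φ → ∞ as |x| → ∞). At x* = 0, φ(0) = 0 and φ''(0) = 46. Laplace's method then gives
  I(n) ~ sqrt(2π / (n · φ''(0))) · e^(−n φ(0)) = sqrt(2π / (46n)) = sqrt(π/(23n)).
The 20 · x^4 term contributes only at subleading order (an O(1/n) relative correction).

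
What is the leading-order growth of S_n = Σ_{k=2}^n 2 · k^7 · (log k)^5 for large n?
S_n ~ n^8 · (log n)^5 / 4

By integral comparison, S_n = ∫_1^n 2 · x^7 · (log x)^5 dx + O(n^7 · (log n)^5). For the integral, the leading term of ∫_1^n x^7 (log x)^5 dx is n^8/8 · (log n)^5 (by repeated integration by parts; each step lowers the log-exponent and produces a relatively O(1/log n) correction). Hence S_n ~ n^8 · (log n)^5 / 4.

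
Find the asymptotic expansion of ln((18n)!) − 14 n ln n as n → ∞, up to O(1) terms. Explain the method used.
ln((18n)!) − 14 n ln n = 4 n ln n + 18(ln 18 − 1) n + (1/2) ln(2π·18n) + O(1/n)

Stirling: ln((18n)!) = 18n ln(18n) − 18n + (1/2) ln(2π·18n) + O(1/n).
Expand 18n ln(18n) = 18n (ln n + ln 18) = 18n ln n + 18n ln 18.
Subtract 14n ln n: leading term is (18 − 14) n ln n = 4 n ln n. The next term is 18n ln 18 − 18n = 18(ln 18 − 1) n. Then the (1/2) ln(2π·18n) correction.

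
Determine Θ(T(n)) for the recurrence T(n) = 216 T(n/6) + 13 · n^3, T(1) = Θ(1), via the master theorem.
T(n) = Θ(n^3 log n)

log_6 216 = 3, and f(n) = 13 · n^3 = Θ(n^(log_6 216)). This is Case 2 of the master theorem: T(n) = Θ(f(n) · log n) = Θ(n^3 log n).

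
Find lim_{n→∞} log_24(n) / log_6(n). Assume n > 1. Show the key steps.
lim = ln(6) / ln(24) = log_24(6)

Change of base: log_24(n) = ln n / ln 24 and log_6(n) = ln n / ln 6. The ratio is (ln n / ln 24) · (ln 6 / ln n) = ln 6 / ln 24, a constant independent of n. So the limit is ln 6 / ln 24 = log_24(6).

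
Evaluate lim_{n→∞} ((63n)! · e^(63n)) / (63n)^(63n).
lim = ∞

Stirling: (63n)! ~ sqrt(2π·63n) · (63n/e)^(63n). Hence
  (63n)! · e^(63n) / (63n)^(63n) ~ sqrt(2π·63n) = sqrt(2π·63) · sqrt(n) → ∞.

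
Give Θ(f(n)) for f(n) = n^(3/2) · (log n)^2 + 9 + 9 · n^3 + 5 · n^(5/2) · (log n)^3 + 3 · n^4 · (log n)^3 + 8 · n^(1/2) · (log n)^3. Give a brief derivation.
f(n) ∈ Θ(n^4 · (log n)^3)

Compare the terms by growth order. For large n, n^a · (log n)^b dominates n^a' · (log n)^b' iff a > a', or (a = a' and b > b'). Ranking the 6 terms shows the dominant one is 3 · n^4 · (log n)^3. Hence f(n) ∈ Θ(n^4 · (log n)^3).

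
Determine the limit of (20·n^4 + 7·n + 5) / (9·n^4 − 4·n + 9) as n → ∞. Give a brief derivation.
lim = 20/9

For large n the leading n^4 terms dominate both numerator and denominator. Dividing top and bottom by n^4, every other term tends to 0, leaving 20/9.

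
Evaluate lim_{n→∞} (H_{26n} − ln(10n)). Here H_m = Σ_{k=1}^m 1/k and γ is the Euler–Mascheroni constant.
lim = ln(13/5) + γ

By Euler-Maclaurin, H_m = ln m + γ + O(1/m). So
  H_{26n} − ln(10n) = ln(26n) + γ − ln(10n) + O(1/n)
                       = ln(26/10) + γ + O(1/n).
Hence the limit is ln(26/10) + γ (= ln(13/5)).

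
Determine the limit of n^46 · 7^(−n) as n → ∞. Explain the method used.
lim = 0

Exponentials with base > 1 dominate every fixed polynomial: for any fixed c, n^c / 7^n → 0 as n → ∞ (e.g. by the ratio test, or by writing 7^n = e^(n ln 7) and noting e^(n ln 7) / n^c → ∞). Hence n^46 · 7^(−n) = n^46 / 7^n → 0.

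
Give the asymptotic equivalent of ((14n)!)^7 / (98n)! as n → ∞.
((14n)!)^7/(98n)! ~ ((2π·14n)^(6/2) / sqrt(7)) · 7^(−7·14n)  →  0

Write N = 14n. Stirling: N! ~ sqrt(2π N)(N/e)^N and (7N)! ~ sqrt(2π·7N)·(7N/e)^(7N).
  (N!)^7/(7N)! ~ (2π N)^(7/2) (N/e)^(7N) / [sqrt(2π·7N) (7N/e)^(7N)]
     = (2π N)^(7/2) / sqrt(2π·7N) · (N/(7N))^(7N)
     = (2π N)^((7−1)/2) / sqrt(7) · 7^(−7N).
Since 7^7 > 1, the factor 7^(−7N) decays exponentially, so the ratio → 0. Substituting N = 14n gives the stated form.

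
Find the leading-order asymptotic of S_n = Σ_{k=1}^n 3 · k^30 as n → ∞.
S_n ~ 3 · n^31 / 31

By integral comparison (Euler-Maclaurin), Σ_{k=1}^n 3 · k^30 = 3 · ∫_0^n x^30 dx + O(n^30) = 3 · n^31/31 + O(n^30). (Equivalently, Faulhaber's formula gives the same leading term.)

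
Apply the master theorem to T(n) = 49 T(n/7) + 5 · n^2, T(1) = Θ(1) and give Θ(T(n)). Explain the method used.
T(n) = Θ(n^2 log n)

log_7 49 = 2, and f(n) = 5 · n^2 = Θ(n^(log_7 49)). This is Case 2 of the master theorem: T(n) = Θ(f(n) · log n) = Θ(n^2 log n).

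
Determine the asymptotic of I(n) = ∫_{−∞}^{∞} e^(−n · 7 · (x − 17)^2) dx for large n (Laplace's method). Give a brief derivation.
I(n) = sqrt(π/(7n))

Here φ(x) = 7 · (x − 17)^2 has its unique minimum at x* = 17 with φ(x*) = 0 and φ''(x*) = 14. Laplace's method gives
  I(n) ~ e^(−n φ(x*)) · sqrt(2π / (n · φ''(x*))) = sqrt(2π / (14n)) = sqrt(π/(7n)).
This is exact: substituting u = (x − 17)·sqrt(7n) gives I(n) = (1/sqrt(7n)) ∫_{−∞}^{∞} e^(−u^2) du = sqrt(π/(7n)).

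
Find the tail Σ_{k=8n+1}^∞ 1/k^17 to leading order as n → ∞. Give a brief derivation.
Σ_{k>8n} 1/k^17 ~ 1/(16 · (8n)^16)

Compare to the integral: ∫_{8n}^∞ x^(−17) dx = [−x^(−16)/16]_{8n}^∞ = 1/((17−1)·(8n)^16). Euler-Maclaurin then gives
  Σ_{k>8n} 1/k^17 = ∫_{8n}^∞ dx/x^17 − 1/(2·(8n)^17) + O(1/(8n)^18).
(Equivalently this is ζ(17) − Σ_{k≤8n} 1/k^17.)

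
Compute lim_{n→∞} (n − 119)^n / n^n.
lim = e^(−119)

Rewrite as (1 − 119/n)^(n). By the standard limit (1 + x/n)^n → e^x, we have (1 − 119/n)^n → e^(−119), and raising to the 1st power gives e^(−119).
More precisely, ln[(1 − 119/n)^(n)] = n · ln(1 − 119/n) = n · (-119/n + O(1/n^2)) = -119 + O(1/n) → -119.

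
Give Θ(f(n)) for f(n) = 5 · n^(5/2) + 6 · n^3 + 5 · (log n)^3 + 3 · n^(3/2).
f(n) ∈ Θ(n^3)

Compare the terms by growth order. For large n, n^a · (log n)^b dominates n^a' · (log n)^b' iff a > a', or (a = a' and b > b'). Ranking the 4 terms shows the dominant one is 6 · n^3. Hence f(n) ∈ Θ(n^3).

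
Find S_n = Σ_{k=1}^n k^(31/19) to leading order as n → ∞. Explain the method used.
S_n ~ (19/50) · n^(50/19)

Integral comparison: Σ_{k=1}^n k^(31/19) = ∫_0^n x^(31/19) dx + O(n^(31/19)). The integral is n^(1 + 31/19) / (1 + 31/19) = n^((31+19)/19) / ((31+19)/19) = (19/50) · n^(50/19).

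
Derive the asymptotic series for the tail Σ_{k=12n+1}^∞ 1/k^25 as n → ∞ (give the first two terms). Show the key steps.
Σ_{k>12n} 1/k^25 = 1/(24 · (12n)^24) − 1/(2 · (12n)^25) + O(1/(12n)^26)

Compare to the integral: ∫_{12n}^∞ x^(−25) dx = [−x^(−24)/24]_{12n}^∞ = 1/((25−1)·(12n)^24). The Euler-Maclaurin correction adds −f(12n)/2 = −1/(2·(12n)^25). Euler-Maclaurin then gives
  Σ_{k>12n} 1/k^25 = ∫_{12n}^∞ dx/x^25 − 1/(2·(12n)^25) + O(1/(12n)^26).
(Equivalently this is ζ(25) − Σ_{k≤12n} 1/k^25.)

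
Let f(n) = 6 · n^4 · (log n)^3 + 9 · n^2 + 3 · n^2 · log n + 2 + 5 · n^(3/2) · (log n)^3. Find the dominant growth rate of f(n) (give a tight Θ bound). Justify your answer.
f(n) ∈ Θ(n^4 · (log n)^3)

Compare the terms by growth order. For large n, n^a · (log n)^b dominates n^a' · (log n)^b' iff a > a', or (a = a' and b > b'). Ranking the 5 terms shows the dominant one is 6 · n^4 · (log n)^3. Hence f(n) ∈ Θ(n^4 · (log n)^3).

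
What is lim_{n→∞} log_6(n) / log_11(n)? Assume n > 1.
lim = ln(11) / ln(6) = log_6(11)

Change of base: log_6(n) = ln n / ln 6 and log_11(n) = ln n / ln 11. The ratio is (ln n / ln 6) · (ln 11 / ln n) = ln 11 / ln 6, a constant independent of n. So the limit is ln 11 / ln 6 = log_6(11).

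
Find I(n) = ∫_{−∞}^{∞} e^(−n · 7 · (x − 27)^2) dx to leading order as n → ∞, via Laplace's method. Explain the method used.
I(n) = sqrt(π/(7n))

Here φ(x) = 7 · (x − 27)^2 has its unique minimum at x* = 27 with φ(x*) = 0 and φ''(x*) = 14. Laplace's method gives
  I(n) ~ e^(−n φ(x*)) · sqrt(2π / (n · φ''(x*))) = sqrt(2π / (14n)) = sqrt(π/(7n)).
This is exact: substituting u = (x − 27)·sqrt(7n) gives I(n) = (1/sqrt(7n)) ∫_{−∞}^{∞} e^(−u^2) du = sqrt(π/(7n)).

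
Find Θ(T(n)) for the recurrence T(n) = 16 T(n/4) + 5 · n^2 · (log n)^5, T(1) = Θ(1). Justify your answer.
T(n) = Θ(n^2 · (log n)^6)

Here log_4 16 = 2 and f(n) = 5 · n^2 · (log n)^5 = Θ(n^(log_4 16) · (log n)^5). This is the extended Case 2 of the master theorem (f matches the critical exponent up to log factors), giving T(n) = Θ(n^(log_4 16) · (log n)^(5+1)) = Θ(n^2 · (log n)^6).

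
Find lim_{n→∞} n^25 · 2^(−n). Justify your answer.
lim = 0

Exponentials with base > 1 dominate every fixed polynomial: for any fixed c, n^c / 2^n → 0 as n → ∞ (e.g. by the ratio test, or by writing 2^n = e^(n ln 2) and noting e^(n ln 2) / n^c → ∞). Hence n^25 · 2^(−n) = n^25 / 2^n → 0.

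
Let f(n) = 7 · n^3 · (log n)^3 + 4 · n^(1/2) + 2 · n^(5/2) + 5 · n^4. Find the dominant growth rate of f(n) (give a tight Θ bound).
f(n) ∈ Θ(n^4)

Compare the terms by growth order. For large n, n^a · (log n)^b dominates n^a' · (log n)^b' iff a > a', or (a = a' and b > b'). Ranking the 4 terms shows the dominant one is 5 · n^4. Hence f(n) ∈ Θ(n^4).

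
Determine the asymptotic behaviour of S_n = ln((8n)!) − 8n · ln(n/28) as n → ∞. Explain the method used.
S_n ~ 8n · (ln 224 − 1) + O(ln n)

Stirling: ln((8n)!) = 8n ln(8n) − 8n + O(ln n).
  S_n = 8n ln(8n) − 8n − 8n ln(n/28) + O(ln n)
      = 8n ln(8n) − 8n ln n + 8n ln 28 − 8n + O(ln n)
      = 8n ln 8 + 8n ln 28 − 8n + O(ln n)
      = 8n (ln 224 − 1) + O(ln n).
Numerically ln(224) − 1 ≈ 4.4116.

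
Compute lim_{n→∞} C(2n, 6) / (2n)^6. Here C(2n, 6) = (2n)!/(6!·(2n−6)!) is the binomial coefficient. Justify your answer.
lim = 1/6! = 1/720

With N = 2n → ∞: C(N, 6) / N^6 = [N(N−1)…(N−5)] / (6! · N^6) = (1/6!) · 1 · (1 − 1/(2n)) · … · (1 − 5/(2n)). Each factor → 1 as N → ∞, so the limit is 1/6! = 1/720.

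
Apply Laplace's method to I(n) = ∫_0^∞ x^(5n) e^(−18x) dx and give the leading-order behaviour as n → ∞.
I(n) ~ (sqrt(2π·5n) / 18) · (5n/(18e))^(5n)

Write the integrand as exp(5n ln x − 18x) and set f(x) = 5n ln x − 18x. Then f'(x) = 5n/x − 18 = 0 at x* = 5n/18, and f''(x*) = −5n/x*^2 = −18^2/(5n). Laplace's method (interior maximum) gives
  I(n) ~ e^(f(x*)) · sqrt(2π / |f''(x*)|)
        = exp(5n ln(5n/18) − 5n) · sqrt(2π · 5n / 18^2)
        = (5n/18)^(5n) e^(−5n) · sqrt(2π·5n) / 18
        = (sqrt(2π·5n) / 18) · (5n/(18e))^(5n).
This matches Γ(5n+1)/18^(5n+1) with Stirling applied to Γ.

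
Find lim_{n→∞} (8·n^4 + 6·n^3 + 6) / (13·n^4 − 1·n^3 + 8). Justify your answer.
lim = 8/13

For large n the leading n^4 terms dominate both numerator and denominator. Dividing top and bottom by n^4, every other term tends to 0, leaving 8/13.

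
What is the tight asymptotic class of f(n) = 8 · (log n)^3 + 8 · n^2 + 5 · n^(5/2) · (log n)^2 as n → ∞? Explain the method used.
f(n) ∈ Θ(n^(5/2) · (log n)^2)

Compare the terms by growth order. For large n, n^a · (log n)^b dominates n^a' · (log n)^b' iff a > a', or (a = a' and b > b'). Ranking the 3 terms shows the dominant one is 5 · n^(5/2) · (log n)^2. Hence f(n) ∈ Θ(n^(5/2) · (log n)^2).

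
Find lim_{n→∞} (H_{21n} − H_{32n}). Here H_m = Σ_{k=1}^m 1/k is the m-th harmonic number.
lim = ln(21/32)

Euler-Maclaurin gives H_m = ln m + γ + 1/(2m) + O(1/m^2). The γ and O(1/m) terms cancel in the difference:
  H_{21n} − H_{32n} = ln(21n) − ln(32n) + O(1/n) = ln(21/32) + O(1/n).
Hence the limit is ln(21/32).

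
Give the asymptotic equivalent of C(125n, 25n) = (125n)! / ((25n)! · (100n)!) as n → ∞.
C(125n, 25n) ~ (3125/256)^(25n) · sqrt(5/(8π·25n))

Write N = 25n. Apply Stirling to each factorial:
  (5N)! ~ sqrt(2π·5N) · (5N/e)^(5N),
  N! ~ sqrt(2π N) · (N/e)^N,
  (4N)! ~ sqrt(2π·4N) · (4N/e)^(4N).
The exponential factors combine to (5N)^(5N) / (N^N · (4N)^(4N)) = 5^(5N)/4^(4N) = (5^5/4^4)^N = (3125/256)^N.
The square-root prefactors combine to sqrt(2π·5N) / (sqrt(2π N)·sqrt(2π·4N)) = sqrt(5 / (2π·4·N)) = sqrt(5/(8π·25n)).
Substituting N = 25n: C(125n, 25n) ~ (3125/256)^(25n) · sqrt(5/(8π·25n)).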